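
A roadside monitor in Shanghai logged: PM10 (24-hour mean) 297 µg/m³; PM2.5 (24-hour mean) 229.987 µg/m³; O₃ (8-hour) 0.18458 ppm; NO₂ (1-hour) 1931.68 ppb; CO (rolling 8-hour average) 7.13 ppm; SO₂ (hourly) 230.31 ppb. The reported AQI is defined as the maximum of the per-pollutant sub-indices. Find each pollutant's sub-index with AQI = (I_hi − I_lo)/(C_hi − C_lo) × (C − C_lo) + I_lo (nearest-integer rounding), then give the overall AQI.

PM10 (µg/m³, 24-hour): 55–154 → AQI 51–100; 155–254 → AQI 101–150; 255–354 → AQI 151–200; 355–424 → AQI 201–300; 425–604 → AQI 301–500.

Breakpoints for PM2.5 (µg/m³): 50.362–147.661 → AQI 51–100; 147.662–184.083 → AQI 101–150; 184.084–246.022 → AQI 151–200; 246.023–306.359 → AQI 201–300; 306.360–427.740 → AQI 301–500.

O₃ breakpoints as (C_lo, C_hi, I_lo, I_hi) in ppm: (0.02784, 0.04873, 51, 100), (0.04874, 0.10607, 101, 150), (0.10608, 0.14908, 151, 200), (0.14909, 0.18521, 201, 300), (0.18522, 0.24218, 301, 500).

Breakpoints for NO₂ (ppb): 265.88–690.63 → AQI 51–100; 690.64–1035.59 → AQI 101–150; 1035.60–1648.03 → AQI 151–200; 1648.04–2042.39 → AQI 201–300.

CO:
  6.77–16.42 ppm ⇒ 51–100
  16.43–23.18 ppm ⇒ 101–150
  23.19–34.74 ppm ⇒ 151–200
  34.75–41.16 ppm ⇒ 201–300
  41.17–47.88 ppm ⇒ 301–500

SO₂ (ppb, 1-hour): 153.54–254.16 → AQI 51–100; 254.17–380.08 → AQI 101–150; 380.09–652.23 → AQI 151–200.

PM10: 297 lies in 255–354, so I_lo=151, I_hi=200, C_lo=255, C_hi=354.
(200−151)/(354−255) × (297−255) + 151 = 49/99 × 42 + 151 ≈ 171.79 → 172.
PM2.5 229.987: bracket 184.084–246.022 → index 151–200; slope 49/61.938, offset 45.903.
AQI = 151 + 49/61.938·45.903 ≈ 187.31 ⇒ 187.
O₃: 0.18458 lies in 0.14909–0.18521, so I_lo=201, I_hi=300, C_lo=0.14909, C_hi=0.18521.
(300−201)/(0.18521−0.14909) × (0.18458−0.14909) + 201 = 99/0.03612 × 0.03549 + 201 ≈ 298.27 → 298.
NO₂: row 1648.04–2042.39 (AQI 201–300). (300−201)·(1931.68−1648.04)/(2042.39−1648.04) + 201 = 99·283.64/394.35 + 201 ≈ 272.21 → 272.
CO: 7.13 lies in 6.77–16.42, so I_lo=51, I_hi=100, C_lo=6.77, C_hi=16.42.
(100−51)/(16.42−6.77) × (7.13−6.77) + 51 = 49/9.65 × 0.36 + 51 ≈ 52.83 → 53.
SO₂: 230.31 lies in 153.54–254.16, so I_lo=51, I_hi=100, C_lo=153.54, C_hi=254.16.
(100−51)/(254.16−153.54) × (230.31−153.54) + 51 = 49/100.62 × 76.77 + 51 ≈ 88.39 → 88.
Sub-indices: PM10→172, PM2.5→187, O₃→298, NO₂→272, CO→53, SO₂→88. Overall AQI = max = 298; dominant pollutant is O₃.
AQI 298: Very Unhealthy.

298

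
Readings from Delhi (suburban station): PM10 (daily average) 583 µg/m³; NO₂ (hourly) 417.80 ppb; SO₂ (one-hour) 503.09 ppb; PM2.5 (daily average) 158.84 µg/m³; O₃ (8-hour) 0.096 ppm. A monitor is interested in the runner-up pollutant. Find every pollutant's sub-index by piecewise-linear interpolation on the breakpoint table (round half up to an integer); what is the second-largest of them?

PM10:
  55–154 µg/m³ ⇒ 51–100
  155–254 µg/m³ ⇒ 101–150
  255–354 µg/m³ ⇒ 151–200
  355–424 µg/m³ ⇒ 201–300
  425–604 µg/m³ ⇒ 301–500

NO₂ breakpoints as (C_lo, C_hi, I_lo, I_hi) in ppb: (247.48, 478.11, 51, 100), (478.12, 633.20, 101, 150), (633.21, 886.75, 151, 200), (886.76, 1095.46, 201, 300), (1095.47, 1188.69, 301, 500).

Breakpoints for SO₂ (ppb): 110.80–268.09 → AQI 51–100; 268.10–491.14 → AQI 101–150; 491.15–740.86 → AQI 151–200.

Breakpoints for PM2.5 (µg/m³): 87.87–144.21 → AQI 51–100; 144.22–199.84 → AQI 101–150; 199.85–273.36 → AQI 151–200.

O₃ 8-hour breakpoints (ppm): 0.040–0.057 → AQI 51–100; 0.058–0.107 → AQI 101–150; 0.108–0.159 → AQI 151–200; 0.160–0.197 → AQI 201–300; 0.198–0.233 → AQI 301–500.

PM10: 583 lies in 425–604, so I_lo=301, I_hi=500, C_lo=425, C_hi=604.
(500−301)/(604−425) × (583−425) + 301 = 199/179 × 158 + 301 ≈ 476.65 → 477.
NO₂: 417.80 lies in 247.48–478.11, so I_lo=51, I_hi=100, C_lo=247.48, C_hi=478.11.
(100−51)/(478.11−247.48) × (417.80−247.48) + 51 = 49/230.63 × 170.32 + 51 ≈ 87.19 → 87.
SO₂: 503.09 ∈ [491.15, 740.86] ↔ index [151, 200].
151 + (503.09−491.15)·(200−151)/(740.86−491.15) = 151 + 11.94·49/249.71 ≈ 153.34, so AQI = 153.
PM2.5: 158.84 lies in 144.22–199.84, so I_lo=101, I_hi=150, C_lo=144.22, C_hi=199.84.
(150−101)/(199.84−144.22) × (158.84−144.22) + 101 = 49/55.62 × 14.62 + 101 ≈ 113.88 → 114.
O₃ 0.096: bracket 0.058–0.107 → index 101–150; slope 49/0.049, offset 0.038.
AQI = 101 + 49/0.049·0.038 ≈ 139.00 ⇒ 139.
Sub-indices: PM10→477, NO₂→87, SO₂→153, PM2.5→114, O₃→139. Ranked high→low: 477, 153, 139, 114, 87. Second-highest sub-index = 153.

153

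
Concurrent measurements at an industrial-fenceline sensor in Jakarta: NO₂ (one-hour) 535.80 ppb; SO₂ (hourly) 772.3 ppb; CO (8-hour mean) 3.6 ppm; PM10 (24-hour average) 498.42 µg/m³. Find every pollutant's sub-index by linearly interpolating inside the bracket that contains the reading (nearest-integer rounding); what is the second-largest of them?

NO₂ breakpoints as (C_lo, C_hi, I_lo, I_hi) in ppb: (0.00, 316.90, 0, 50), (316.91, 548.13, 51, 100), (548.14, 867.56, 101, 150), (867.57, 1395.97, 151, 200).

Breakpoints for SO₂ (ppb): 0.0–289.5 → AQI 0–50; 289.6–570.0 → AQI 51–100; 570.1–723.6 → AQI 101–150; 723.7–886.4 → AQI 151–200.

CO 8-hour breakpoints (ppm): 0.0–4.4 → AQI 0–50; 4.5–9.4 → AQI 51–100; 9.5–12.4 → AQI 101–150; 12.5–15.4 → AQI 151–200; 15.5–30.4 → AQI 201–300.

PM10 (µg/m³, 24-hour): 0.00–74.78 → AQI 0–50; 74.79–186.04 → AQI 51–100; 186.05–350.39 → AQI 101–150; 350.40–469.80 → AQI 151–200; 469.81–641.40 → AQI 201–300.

NO₂ 535.80: bracket 316.91–548.13 → index 51–100; slope 49/231.22, offset 218.89.
AQI = 51 + 49/231.22·218.89 ≈ 97.39 ⇒ 97.
SO₂: row 723.7–886.4 (AQI 151–200). (200−151)·(772.3−723.7)/(886.4−723.7) + 151 = 49·48.6/162.7 + 151 ≈ 165.64 → 166.
CO: 3.6 lies in 0.0–4.4, so I_lo=0, I_hi=50, C_lo=0.0, C_hi=4.4.
(50−0)/(4.4−0.0) × (3.6−0.0) + 0 = 50/4.4 × 3.6 + 0 ≈ 40.91 → 41.
PM10: row 469.81–641.40 (AQI 201–300). (300−201)·(498.42−469.81)/(641.40−469.81) + 201 = 99·28.61/171.59 + 201 ≈ 217.51 → 218.
Sub-indices: NO₂→97, SO₂→166, CO→41, PM10→218. Ranked high→low: 218, 166, 97, 41. Second-highest sub-index = 166.

166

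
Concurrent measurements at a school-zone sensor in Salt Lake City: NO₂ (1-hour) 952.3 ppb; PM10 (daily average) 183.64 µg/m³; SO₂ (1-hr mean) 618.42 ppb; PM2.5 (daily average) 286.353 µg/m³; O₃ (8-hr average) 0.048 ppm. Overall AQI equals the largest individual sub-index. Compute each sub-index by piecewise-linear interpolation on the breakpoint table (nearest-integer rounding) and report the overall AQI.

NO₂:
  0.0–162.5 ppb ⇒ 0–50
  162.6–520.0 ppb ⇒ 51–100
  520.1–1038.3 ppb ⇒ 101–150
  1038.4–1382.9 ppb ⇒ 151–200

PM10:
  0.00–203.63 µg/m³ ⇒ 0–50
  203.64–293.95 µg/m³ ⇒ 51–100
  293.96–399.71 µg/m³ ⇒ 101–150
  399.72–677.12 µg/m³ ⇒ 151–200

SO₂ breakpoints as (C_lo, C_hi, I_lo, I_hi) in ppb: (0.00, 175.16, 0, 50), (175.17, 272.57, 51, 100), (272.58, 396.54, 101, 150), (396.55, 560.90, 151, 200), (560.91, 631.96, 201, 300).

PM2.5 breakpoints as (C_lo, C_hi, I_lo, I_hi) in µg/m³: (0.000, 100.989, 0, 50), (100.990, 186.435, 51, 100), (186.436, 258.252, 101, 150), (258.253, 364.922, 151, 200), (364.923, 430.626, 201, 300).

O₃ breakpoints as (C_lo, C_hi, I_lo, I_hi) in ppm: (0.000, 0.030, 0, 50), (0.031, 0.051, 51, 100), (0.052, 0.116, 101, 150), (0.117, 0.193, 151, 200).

281

NO₂: 952.3 ∈ [520.1, 1038.3] ↔ index [101, 150].
101 + (952.3−520.1)·(150−101)/(1038.3−520.1) = 101 + 432.2·49/518.2 ≈ 141.87, so AQI = 142.
PM10: row 0.00–203.63 (AQI 0–50). (50−0)·(183.64−0.00)/(203.63−0.00) + 0 = 50·183.64/203.63 + 0 ≈ 45.09 → 45.
SO₂: 618.42 lies in 560.91–631.96, so I_lo=201, I_hi=300, C_lo=560.91, C_hi=631.96.
(300−201)/(631.96−560.91) × (618.42−560.91) + 201 = 99/71.05 × 57.51 + 201 ≈ 281.13 → 281.
PM2.5: 286.353 lies in 258.253–364.922, so I_lo=151, I_hi=200, C_lo=258.253, C_hi=364.922.
(200−151)/(364.922−258.253) × (286.353−258.253) + 151 = 49/106.669 × 28.100 + 151 ≈ 163.91 → 164.
O₃: row 0.031–0.051 (AQI 51–100). (100−51)·(0.048−0.031)/(0.051−0.031) + 51 = 49·0.017/0.020 + 51 ≈ 92.65 → 93.
Sub-indices: NO₂→142, PM10→45, SO₂→281, PM2.5→164, O₃→93. Overall AQI = max = 281; dominant pollutant is SO₂.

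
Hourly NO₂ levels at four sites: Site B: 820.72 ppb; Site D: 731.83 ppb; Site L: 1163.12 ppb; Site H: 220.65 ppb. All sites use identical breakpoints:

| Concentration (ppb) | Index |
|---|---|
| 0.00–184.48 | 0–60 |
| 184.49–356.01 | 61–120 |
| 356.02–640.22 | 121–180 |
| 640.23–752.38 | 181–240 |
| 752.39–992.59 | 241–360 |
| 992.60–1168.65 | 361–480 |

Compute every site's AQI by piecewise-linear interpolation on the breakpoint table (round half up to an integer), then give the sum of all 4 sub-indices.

Site B: 820.72 ∈ [752.39, 992.59] ↔ index [241, 360].
241 + (820.72−752.39)·(360−241)/(992.59−752.39) = 241 + 68.33·119/240.20 ≈ 274.85, so AQI = 275.
Site D: 731.83 ∈ [640.23, 752.38] ↔ index [181, 240].
181 + (731.83−640.23)·(240−181)/(752.38−640.23) = 181 + 91.60·59/112.15 ≈ 229.19, so AQI = 229.
Site L: 1163.12 lies in 992.60–1168.65, so I_lo=361, I_hi=480, C_lo=992.60, C_hi=1168.65.
(480−361)/(1168.65−992.60) × (1163.12−992.60) + 361 = 119/176.05 × 170.52 + 361 ≈ 476.26 → 476.
Site H: 220.65 lies in 184.49–356.01, so I_lo=61, I_hi=120, C_lo=184.49, C_hi=356.01.
(120−61)/(356.01−184.49) × (220.65−184.49) + 61 = 59/171.52 × 36.16 + 61 ≈ 73.44 → 73.
AQIs: Site B=275, Site D=229, Site L=476, Site H=73. Sum = 275 + 229 + 476 + 73 = 1053.

1053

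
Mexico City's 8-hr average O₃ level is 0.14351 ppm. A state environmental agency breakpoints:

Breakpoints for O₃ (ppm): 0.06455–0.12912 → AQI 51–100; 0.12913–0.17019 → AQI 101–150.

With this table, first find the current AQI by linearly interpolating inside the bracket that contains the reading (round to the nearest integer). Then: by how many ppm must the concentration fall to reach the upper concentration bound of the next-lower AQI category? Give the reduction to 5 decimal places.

O₃ 0.14351: bracket 0.12913–0.17019 → index 101–150; slope 49/0.04106, offset 0.01438.
AQI = 101 + 49/0.04106·0.01438 ≈ 118.16 ⇒ 118.
Current AQI 118 is in the Unhealthy for Sensitive Groups range (101–150). The next-lower category tops out at AQI 100, whose upper concentration bound is 0.12912 ppm.
Reduction needed = 0.14351 − 0.12912 = 0.01439 ppm.

0.01439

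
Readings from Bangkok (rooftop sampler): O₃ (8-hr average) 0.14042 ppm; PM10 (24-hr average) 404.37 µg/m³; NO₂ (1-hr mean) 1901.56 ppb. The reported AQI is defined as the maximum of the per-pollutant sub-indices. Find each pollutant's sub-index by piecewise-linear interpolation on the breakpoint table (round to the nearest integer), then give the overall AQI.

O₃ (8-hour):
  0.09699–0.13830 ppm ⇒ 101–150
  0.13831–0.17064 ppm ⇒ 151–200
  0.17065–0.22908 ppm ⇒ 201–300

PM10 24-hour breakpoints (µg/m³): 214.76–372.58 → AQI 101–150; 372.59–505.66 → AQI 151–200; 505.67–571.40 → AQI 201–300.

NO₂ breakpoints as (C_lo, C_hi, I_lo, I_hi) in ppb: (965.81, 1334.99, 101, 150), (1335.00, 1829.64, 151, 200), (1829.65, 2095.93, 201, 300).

O₃: 0.14042 lies in 0.13831–0.17064, so I_lo=151, I_hi=200, C_lo=0.13831, C_hi=0.17064.
(200−151)/(0.17064−0.13831) × (0.14042−0.13831) + 151 = 49/0.03233 × 0.00211 + 151 ≈ 154.20 → 154.
PM10: 404.37 lies in 372.59–505.66, so I_lo=151, I_hi=200, C_lo=372.59, C_hi=505.66.
(200−151)/(505.66−372.59) × (404.37−372.59) + 151 = 49/133.07 × 31.78 + 151 ≈ 162.70 → 163.
NO₂ 1901.56: bracket 1829.65–2095.93 → index 201–300; slope 99/266.28, offset 71.91.
AQI = 201 + 99/266.28·71.91 ≈ 227.74 ⇒ 228.
Sub-indices: O₃→154, PM10→163, NO₂→228. Overall AQI = max = 228; dominant pollutant is NO₂.
AQI 228: Very Unhealthy.

228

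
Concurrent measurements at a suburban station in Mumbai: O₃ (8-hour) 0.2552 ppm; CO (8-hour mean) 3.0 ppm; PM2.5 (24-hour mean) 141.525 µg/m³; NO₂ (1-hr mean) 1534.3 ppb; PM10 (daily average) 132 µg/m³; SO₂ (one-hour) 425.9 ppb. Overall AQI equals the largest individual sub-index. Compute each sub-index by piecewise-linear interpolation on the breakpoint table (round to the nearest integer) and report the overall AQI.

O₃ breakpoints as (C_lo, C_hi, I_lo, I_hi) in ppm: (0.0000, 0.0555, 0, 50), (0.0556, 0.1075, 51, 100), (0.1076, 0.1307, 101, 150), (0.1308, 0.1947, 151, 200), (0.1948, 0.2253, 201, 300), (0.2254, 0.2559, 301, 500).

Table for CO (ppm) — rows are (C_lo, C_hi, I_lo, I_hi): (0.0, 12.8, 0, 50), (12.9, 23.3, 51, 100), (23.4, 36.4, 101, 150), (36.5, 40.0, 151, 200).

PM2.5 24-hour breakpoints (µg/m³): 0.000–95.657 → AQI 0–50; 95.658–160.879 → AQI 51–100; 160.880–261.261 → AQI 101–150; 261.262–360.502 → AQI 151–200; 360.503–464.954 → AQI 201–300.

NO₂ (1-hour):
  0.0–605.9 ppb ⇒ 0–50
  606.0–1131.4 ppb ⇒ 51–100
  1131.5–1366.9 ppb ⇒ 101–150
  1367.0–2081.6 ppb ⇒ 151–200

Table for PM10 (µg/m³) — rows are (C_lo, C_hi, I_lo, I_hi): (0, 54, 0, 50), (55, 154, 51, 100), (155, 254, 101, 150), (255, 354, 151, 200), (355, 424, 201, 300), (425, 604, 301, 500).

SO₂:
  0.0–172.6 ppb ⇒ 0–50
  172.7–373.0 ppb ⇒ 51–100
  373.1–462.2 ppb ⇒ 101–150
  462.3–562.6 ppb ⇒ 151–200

495

O₃: 0.2552 ∈ [0.2254, 0.2559] ↔ index [301, 500].
301 + (0.2552−0.2254)·(500−301)/(0.2559−0.2254) = 301 + 0.0298·199/0.0305 ≈ 495.43, so AQI = 495.
CO: 3.0 lies in 0.0–12.8, so I_lo=0, I_hi=50, C_lo=0.0, C_hi=12.8.
(50−0)/(12.8−0.0) × (3.0−0.0) + 0 = 50/12.8 × 3.0 + 0 ≈ 11.72 → 12.
PM2.5: 141.525 lies in 95.658–160.879, so I_lo=51, I_hi=100, C_lo=95.658, C_hi=160.879.
(100−51)/(160.879−95.658) × (141.525−95.658) + 51 = 49/65.221 × 45.867 + 51 ≈ 85.46 → 85.
NO₂: 1534.3 lies in 1367.0–2081.6, so I_lo=151, I_hi=200, C_lo=1367.0, C_hi=2081.6.
(200−151)/(2081.6−1367.0) × (1534.3−1367.0) + 151 = 49/714.6 × 167.3 + 151 ≈ 162.47 → 162.
PM10 132: bracket 55–154 → index 51–100; slope 49/99, offset 77.
AQI = 51 + 49/99·77 ≈ 89.11 ⇒ 89.
SO₂: 425.9 lies in 373.1–462.2, so I_lo=101, I_hi=150, C_lo=373.1, C_hi=462.2.
(150−101)/(462.2−373.1) × (425.9−373.1) + 101 = 49/89.1 × 52.8 + 101 ≈ 130.04 → 130.
Sub-indices: O₃→495, CO→12, PM2.5→85, NO₂→162, PM10→89, SO₂→130. Overall AQI = max = 495; dominant pollutant is O₃.
AQI 495: Hazardous.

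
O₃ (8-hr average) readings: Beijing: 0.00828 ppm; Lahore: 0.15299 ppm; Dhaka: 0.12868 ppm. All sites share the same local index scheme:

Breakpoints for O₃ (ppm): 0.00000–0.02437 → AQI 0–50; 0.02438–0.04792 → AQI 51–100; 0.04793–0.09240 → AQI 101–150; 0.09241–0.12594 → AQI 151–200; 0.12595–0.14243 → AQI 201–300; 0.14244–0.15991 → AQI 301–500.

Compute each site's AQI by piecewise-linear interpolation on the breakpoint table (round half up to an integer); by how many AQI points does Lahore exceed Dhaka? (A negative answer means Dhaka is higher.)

Beijing: row 0.00000–0.02437 (AQI 0–50). (50−0)·(0.00828−0.00000)/(0.02437−0.00000) + 0 = 50·0.00828/0.02437 + 0 ≈ 16.99 → 17.
Lahore: row 0.14244–0.15991 (AQI 301–500). (500−301)·(0.15299−0.14244)/(0.15991−0.14244) + 301 = 199·0.01055/0.01747 + 301 ≈ 421.17 → 421.
Dhaka: 0.12868 lies in 0.12595–0.14243, so I_lo=201, I_hi=300, C_lo=0.12595, C_hi=0.14243.
(300−201)/(0.14243−0.12595) × (0.12868−0.12595) + 201 = 99/0.01648 × 0.00273 + 201 ≈ 217.40 → 217.
AQIs: Beijing=17, Lahore=421, Dhaka=217. Lahore (421) − Dhaka (217) = 204.

204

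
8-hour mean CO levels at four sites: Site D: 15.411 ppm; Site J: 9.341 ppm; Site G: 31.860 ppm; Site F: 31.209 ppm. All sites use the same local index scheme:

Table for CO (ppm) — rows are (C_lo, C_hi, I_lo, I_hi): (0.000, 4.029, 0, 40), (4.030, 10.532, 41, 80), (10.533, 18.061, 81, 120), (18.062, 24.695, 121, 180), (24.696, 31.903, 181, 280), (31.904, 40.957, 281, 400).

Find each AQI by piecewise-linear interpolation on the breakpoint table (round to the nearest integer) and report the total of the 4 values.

728

Site D: row 10.533–18.061 (AQI 81–120). (120−81)·(15.411−10.533)/(18.061−10.533) + 81 = 39·4.878/7.528 + 81 ≈ 106.27 → 106.
Site J: 9.341 lies in 4.030–10.532, so I_lo=41, I_hi=80, C_lo=4.030, C_hi=10.532.
(80−41)/(10.532−4.030) × (9.341−4.030) + 41 = 39/6.502 × 5.311 + 41 ≈ 72.86 → 73.
Site G 31.860: bracket 24.696–31.903 → index 181–280; slope 99/7.207, offset 7.164.
AQI = 181 + 99/7.207·7.164 ≈ 279.41 ⇒ 279.
Site F: 31.209 ∈ [24.696, 31.903] ↔ index [181, 280].
181 + (31.209−24.696)·(280−181)/(31.903−24.696) = 181 + 6.513·99/7.207 ≈ 270.47, so AQI = 270.
AQIs: Site D=106, Site J=73, Site G=279, Site F=270. Sum = 106 + 73 + 279 + 270 = 728.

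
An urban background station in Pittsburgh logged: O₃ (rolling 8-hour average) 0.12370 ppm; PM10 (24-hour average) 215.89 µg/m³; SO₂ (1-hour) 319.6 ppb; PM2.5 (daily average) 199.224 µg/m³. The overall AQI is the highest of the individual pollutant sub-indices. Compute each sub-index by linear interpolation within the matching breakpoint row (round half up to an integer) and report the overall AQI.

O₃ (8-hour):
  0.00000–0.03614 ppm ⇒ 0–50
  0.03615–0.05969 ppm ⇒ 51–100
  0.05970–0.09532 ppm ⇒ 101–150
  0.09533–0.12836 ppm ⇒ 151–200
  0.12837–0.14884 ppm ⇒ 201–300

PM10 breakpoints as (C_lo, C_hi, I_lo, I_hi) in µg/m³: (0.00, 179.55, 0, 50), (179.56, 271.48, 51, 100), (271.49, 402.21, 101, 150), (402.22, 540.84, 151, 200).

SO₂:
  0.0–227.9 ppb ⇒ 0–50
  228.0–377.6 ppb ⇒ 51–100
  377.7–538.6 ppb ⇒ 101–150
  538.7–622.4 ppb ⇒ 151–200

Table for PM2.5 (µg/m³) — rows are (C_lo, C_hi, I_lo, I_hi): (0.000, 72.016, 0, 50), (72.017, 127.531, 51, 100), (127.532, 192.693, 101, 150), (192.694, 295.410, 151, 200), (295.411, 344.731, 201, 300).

O₃ 0.12370: bracket 0.09533–0.12836 → index 151–200; slope 49/0.03303, offset 0.02837.
AQI = 151 + 49/0.03303·0.02837 ≈ 193.09 ⇒ 193.
PM10: row 179.56–271.48 (AQI 51–100). (100−51)·(215.89−179.56)/(271.48−179.56) + 51 = 49·36.33/91.92 + 51 ≈ 70.37 → 70.
SO₂: 319.6 lies in 228.0–377.6, so I_lo=51, I_hi=100, C_lo=228.0, C_hi=377.6.
(100−51)/(377.6−228.0) × (319.6−228.0) + 51 = 49/149.6 × 91.6 + 51 ≈ 81.00 → 81.
PM2.5 199.224: bracket 192.694–295.410 → index 151–200; slope 49/102.716, offset 6.530.
AQI = 151 + 49/102.716·6.530 ≈ 154.12 ⇒ 154.
Sub-indices: O₃→193, PM10→70, SO₂→81, PM2.5→154. Overall AQI = max = 193; dominant pollutant is O₃.
AQI 193: Unhealthy.

193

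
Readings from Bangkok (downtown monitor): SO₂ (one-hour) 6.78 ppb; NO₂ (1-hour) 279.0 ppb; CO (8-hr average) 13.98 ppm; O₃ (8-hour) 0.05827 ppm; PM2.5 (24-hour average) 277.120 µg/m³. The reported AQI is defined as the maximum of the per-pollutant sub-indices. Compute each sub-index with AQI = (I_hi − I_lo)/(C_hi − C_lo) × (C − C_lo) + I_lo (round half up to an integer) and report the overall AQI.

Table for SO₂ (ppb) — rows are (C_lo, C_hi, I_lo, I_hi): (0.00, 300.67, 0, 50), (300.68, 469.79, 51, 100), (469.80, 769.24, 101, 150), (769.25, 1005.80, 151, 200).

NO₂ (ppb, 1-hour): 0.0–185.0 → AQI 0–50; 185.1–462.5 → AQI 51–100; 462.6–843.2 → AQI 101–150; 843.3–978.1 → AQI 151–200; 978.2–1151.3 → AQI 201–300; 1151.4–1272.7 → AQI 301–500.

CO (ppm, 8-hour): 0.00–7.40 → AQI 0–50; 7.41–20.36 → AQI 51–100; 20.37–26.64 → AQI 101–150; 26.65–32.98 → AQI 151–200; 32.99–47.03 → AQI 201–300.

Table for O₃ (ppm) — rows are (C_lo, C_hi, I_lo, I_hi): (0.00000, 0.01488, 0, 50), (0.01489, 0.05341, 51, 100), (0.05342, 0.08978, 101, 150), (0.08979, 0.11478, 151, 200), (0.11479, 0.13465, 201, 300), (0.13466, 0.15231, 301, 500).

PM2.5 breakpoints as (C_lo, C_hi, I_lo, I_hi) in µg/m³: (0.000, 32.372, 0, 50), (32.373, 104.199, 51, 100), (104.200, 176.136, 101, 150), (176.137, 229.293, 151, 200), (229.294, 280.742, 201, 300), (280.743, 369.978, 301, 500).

SO₂: 6.78 lies in 0.00–300.67, so I_lo=0, I_hi=50, C_lo=0.00, C_hi=300.67.
(50−0)/(300.67−0.00) × (6.78−0.00) + 0 = 50/300.67 × 6.78 + 0 ≈ 1.13 → 1.
NO₂: row 185.1–462.5 (AQI 51–100). (100−51)·(279.0−185.1)/(462.5−185.1) + 51 = 49·93.9/277.4 + 51 ≈ 67.59 → 68.
CO: row 7.41–20.36 (AQI 51–100). (100−51)·(13.98−7.41)/(20.36−7.41) + 51 = 49·6.57/12.95 + 51 ≈ 75.86 → 76.
O₃: row 0.05342–0.08978 (AQI 101–150). (150−101)·(0.05827−0.05342)/(0.08978−0.05342) + 101 = 49·0.00485/0.03636 + 101 ≈ 107.54 → 108.
PM2.5: 277.120 lies in 229.294–280.742, so I_lo=201, I_hi=300, C_lo=229.294, C_hi=280.742.
(300−201)/(280.742−229.294) × (277.120−229.294) + 201 = 99/51.448 × 47.826 + 201 ≈ 293.03 → 293.
Sub-indices: SO₂→1, NO₂→68, CO→76, O₃→108, PM2.5→293. Overall AQI = max = 293; dominant pollutant is PM2.5.

293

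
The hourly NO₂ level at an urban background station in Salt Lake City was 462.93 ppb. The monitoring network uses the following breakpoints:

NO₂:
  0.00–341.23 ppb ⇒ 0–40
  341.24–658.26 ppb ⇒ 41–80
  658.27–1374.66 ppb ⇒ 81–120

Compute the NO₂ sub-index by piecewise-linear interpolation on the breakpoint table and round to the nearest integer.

56

NO₂: 462.93 lies in 341.24–658.26, so I_lo=41, I_hi=80, C_lo=341.24, C_hi=658.26.
(80−41)/(658.26−341.24) × (462.93−341.24) + 41 = 39/317.02 × 121.69 + 41 ≈ 55.97 → 56.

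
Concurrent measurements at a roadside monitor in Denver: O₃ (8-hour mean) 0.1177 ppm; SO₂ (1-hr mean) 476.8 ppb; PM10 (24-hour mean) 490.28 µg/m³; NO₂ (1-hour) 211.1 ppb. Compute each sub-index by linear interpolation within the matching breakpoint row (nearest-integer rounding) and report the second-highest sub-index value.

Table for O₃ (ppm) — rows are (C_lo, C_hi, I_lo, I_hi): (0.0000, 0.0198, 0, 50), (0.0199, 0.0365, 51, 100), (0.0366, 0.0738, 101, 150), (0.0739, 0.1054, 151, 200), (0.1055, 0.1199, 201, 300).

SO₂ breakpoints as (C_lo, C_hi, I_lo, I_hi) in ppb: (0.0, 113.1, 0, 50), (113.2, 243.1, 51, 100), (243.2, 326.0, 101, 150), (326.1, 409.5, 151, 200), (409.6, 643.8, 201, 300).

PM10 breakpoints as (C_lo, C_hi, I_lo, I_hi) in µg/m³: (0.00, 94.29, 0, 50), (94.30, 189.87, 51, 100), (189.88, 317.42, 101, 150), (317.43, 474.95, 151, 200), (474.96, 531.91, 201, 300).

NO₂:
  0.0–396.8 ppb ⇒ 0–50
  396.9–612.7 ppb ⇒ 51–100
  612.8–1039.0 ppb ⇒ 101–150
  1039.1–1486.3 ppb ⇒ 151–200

O₃: 0.1177 lies in 0.1055–0.1199, so I_lo=201, I_hi=300, C_lo=0.1055, C_hi=0.1199.
(300−201)/(0.1199−0.1055) × (0.1177−0.1055) + 201 = 99/0.0144 × 0.0122 + 201 ≈ 284.88 → 285.
SO₂: 476.8 ∈ [409.6, 643.8] ↔ index [201, 300].
201 + (476.8−409.6)·(300−201)/(643.8−409.6) = 201 + 67.2·99/234.2 ≈ 229.41, so AQI = 229.
PM10: 490.28 ∈ [474.96, 531.91] ↔ index [201, 300].
201 + (490.28−474.96)·(300−201)/(531.91−474.96) = 201 + 15.32·99/56.95 ≈ 227.63, so AQI = 228.
NO₂ 211.1: bracket 0.0–396.8 → index 0–50; slope 50/396.8, offset 211.1.
AQI = 0 + 50/396.8·211.1 ≈ 26.60 ⇒ 27.
Sub-indices: O₃→285, SO₂→229, PM10→228, NO₂→27. Ranked high→low: 285, 229, 228, 27. Second-highest sub-index = 229.

229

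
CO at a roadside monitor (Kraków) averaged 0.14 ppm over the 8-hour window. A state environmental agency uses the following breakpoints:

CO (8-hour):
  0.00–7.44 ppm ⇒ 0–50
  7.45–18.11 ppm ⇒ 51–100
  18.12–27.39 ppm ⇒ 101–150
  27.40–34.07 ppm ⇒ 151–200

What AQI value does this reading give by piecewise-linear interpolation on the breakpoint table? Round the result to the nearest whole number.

CO: 0.14 ∈ [0.00, 7.44] ↔ index [0, 50].
0 + (0.14−0.00)·(50−0)/(7.44−0.00) = 0 + 0.14·50/7.44 ≈ 0.94, so AQI = 1.

1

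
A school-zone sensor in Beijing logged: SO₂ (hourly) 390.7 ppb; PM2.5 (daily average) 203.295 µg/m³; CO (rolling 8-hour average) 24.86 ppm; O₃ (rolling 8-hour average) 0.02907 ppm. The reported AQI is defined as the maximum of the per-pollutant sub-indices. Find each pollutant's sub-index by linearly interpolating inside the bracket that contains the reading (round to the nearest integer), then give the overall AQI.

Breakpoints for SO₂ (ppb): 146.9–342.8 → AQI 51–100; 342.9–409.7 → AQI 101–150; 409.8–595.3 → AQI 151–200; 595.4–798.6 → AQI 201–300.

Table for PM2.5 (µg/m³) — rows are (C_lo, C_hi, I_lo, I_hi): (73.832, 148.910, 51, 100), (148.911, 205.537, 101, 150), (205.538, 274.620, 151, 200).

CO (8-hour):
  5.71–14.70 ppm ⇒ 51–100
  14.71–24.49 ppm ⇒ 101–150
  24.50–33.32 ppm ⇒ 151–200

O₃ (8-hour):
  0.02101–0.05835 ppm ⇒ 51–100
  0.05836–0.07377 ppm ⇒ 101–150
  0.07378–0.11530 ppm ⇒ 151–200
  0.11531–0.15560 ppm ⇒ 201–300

SO₂: 390.7 ∈ [342.9, 409.7] ↔ index [101, 150].
101 + (390.7−342.9)·(150−101)/(409.7−342.9) = 101 + 47.8·49/66.8 ≈ 136.06, so AQI = 136.
PM2.5 203.295: bracket 148.911–205.537 → index 101–150; slope 49/56.626, offset 54.384.
AQI = 101 + 49/56.626·54.384 ≈ 148.06 ⇒ 148.
CO: 24.86 ∈ [24.50, 33.32] ↔ index [151, 200].
151 + (24.86−24.50)·(200−151)/(33.32−24.50) = 151 + 0.36·49/8.82 ≈ 153.00, so AQI = 153.
O₃: 0.02907 ∈ [0.02101, 0.05835] ↔ index [51, 100].
51 + (0.02907−0.02101)·(100−51)/(0.05835−0.02101) = 51 + 0.00806·49/0.03734 ≈ 61.58, so AQI = 62.
Sub-indices: SO₂→136, PM2.5→148, CO→153, O₃→62. Overall AQI = max = 153; dominant pollutant is CO.

153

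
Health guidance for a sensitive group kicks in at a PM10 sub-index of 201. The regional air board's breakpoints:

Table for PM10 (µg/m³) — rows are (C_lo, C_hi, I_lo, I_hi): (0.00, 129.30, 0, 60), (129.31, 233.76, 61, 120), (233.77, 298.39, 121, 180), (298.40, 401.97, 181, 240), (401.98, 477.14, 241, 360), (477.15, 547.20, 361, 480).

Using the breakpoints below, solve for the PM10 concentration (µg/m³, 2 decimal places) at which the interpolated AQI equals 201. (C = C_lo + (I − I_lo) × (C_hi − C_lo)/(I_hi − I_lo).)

333.51

AQI 201 lies in the 181–240 band, which corresponds to 298.40–401.97 µg/m³.
C = 298.40 + (201−181)×(401.97−298.40)/(240−181) = 298.40 + 20×103.57/59 ≈ 333.5085 µg/m³ → 333.51 µg/m³ to 2 dp.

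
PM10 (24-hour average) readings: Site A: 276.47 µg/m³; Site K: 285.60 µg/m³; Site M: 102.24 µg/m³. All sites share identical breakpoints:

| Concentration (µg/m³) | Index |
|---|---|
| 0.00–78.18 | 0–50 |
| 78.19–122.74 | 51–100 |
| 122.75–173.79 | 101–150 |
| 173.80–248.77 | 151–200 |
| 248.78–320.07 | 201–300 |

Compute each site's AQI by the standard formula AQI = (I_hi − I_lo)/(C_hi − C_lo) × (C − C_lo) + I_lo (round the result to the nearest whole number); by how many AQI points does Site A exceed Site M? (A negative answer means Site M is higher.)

162

Site A: 276.47 lies in 248.78–320.07, so I_lo=201, I_hi=300, C_lo=248.78, C_hi=320.07.
(300−201)/(320.07−248.78) × (276.47−248.78) + 201 = 99/71.29 × 27.69 + 201 ≈ 239.45 → 239.
Site K: 285.60 ∈ [248.78, 320.07] ↔ index [201, 300].
201 + (285.60−248.78)·(300−201)/(320.07−248.78) = 201 + 36.82·99/71.29 ≈ 252.13, so AQI = 252.
Site M: 102.24 ∈ [78.19, 122.74] ↔ index [51, 100].
51 + (102.24−78.19)·(100−51)/(122.74−78.19) = 51 + 24.05·49/44.55 ≈ 77.45, so AQI = 77.
AQIs: Site A=239, Site K=252, Site M=77. Site A (239) − Site M (77) = 162.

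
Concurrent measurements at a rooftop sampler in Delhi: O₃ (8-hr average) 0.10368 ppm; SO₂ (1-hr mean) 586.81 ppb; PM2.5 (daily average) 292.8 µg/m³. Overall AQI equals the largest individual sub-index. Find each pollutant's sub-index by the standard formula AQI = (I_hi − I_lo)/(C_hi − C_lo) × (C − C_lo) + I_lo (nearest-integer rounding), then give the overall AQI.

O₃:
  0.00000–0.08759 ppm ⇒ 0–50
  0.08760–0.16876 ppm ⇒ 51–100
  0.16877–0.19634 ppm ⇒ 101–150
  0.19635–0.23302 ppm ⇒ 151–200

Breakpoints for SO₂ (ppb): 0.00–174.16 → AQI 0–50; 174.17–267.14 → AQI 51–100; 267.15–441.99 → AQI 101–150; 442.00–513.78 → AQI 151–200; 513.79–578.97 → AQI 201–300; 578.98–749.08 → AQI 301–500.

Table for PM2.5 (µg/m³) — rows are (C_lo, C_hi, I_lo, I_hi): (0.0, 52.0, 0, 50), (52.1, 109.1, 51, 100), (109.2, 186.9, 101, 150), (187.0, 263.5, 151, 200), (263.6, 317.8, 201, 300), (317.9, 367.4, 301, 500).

310

O₃: row 0.08760–0.16876 (AQI 51–100). (100−51)·(0.10368−0.08760)/(0.16876−0.08760) + 51 = 49·0.01608/0.08116 + 51 ≈ 60.71 → 61.
SO₂: row 578.98–749.08 (AQI 301–500). (500−301)·(586.81−578.98)/(749.08−578.98) + 301 = 199·7.83/170.10 + 301 ≈ 310.16 → 310.
PM2.5 292.8: bracket 263.6–317.8 → index 201–300; slope 99/54.2, offset 29.2.
AQI = 201 + 99/54.2·29.2 ≈ 254.34 ⇒ 254.
Sub-indices: O₃→61, SO₂→310, PM2.5→254. Overall AQI = max = 310; dominant pollutant is SO₂.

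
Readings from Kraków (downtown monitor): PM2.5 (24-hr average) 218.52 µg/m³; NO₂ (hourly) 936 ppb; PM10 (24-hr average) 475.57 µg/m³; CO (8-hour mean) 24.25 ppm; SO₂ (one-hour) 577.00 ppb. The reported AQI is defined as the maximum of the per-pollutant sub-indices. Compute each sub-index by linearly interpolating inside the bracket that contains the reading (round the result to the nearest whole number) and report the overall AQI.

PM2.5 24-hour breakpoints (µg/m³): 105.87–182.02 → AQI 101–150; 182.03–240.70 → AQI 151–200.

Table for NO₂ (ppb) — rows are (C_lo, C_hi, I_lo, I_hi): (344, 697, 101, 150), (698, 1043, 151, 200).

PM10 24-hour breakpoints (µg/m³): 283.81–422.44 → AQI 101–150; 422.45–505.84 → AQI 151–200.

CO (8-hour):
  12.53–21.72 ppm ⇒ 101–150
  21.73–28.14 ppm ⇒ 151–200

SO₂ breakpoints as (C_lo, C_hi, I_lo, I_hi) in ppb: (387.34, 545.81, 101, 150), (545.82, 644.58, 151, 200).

PM2.5: 218.52 lies in 182.03–240.70, so I_lo=151, I_hi=200, C_lo=182.03, C_hi=240.70.
(200−151)/(240.70−182.03) × (218.52−182.03) + 151 = 49/58.67 × 36.49 + 151 ≈ 181.48 → 181.
NO₂: row 698–1043 (AQI 151–200). (200−151)·(936−698)/(1043−698) + 151 = 49·238/345 + 151 ≈ 184.80 → 185.
PM10: 475.57 ∈ [422.45, 505.84] ↔ index [151, 200].
151 + (475.57−422.45)·(200−151)/(505.84−422.45) = 151 + 53.12·49/83.39 ≈ 182.21, so AQI = 182.
CO: 24.25 lies in 21.73–28.14, so I_lo=151, I_hi=200, C_lo=21.73, C_hi=28.14.
(200−151)/(28.14−21.73) × (24.25−21.73) + 151 = 49/6.41 × 2.52 + 151 ≈ 170.26 → 170.
SO₂: 577.00 lies in 545.82–644.58, so I_lo=151, I_hi=200, C_lo=545.82, C_hi=644.58.
(200−151)/(644.58−545.82) × (577.00−545.82) + 151 = 49/98.76 × 31.18 + 151 ≈ 166.47 → 166.
Sub-indices: PM2.5→181, NO₂→185, PM10→182, CO→170, SO₂→166. Overall AQI = max = 185; dominant pollutant is NO₂.
AQI 185: Unhealthy.

185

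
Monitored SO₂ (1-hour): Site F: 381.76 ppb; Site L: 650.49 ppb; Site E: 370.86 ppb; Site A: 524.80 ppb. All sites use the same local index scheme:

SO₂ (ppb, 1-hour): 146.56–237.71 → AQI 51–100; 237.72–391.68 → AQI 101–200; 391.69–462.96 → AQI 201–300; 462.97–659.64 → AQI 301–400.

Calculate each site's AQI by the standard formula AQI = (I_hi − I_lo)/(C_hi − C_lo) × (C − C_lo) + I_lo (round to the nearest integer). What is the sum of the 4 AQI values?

1108

Site F: row 237.72–391.68 (AQI 101–200). (200−101)·(381.76−237.72)/(391.68−237.72) + 101 = 99·144.04/153.96 + 101 ≈ 193.62 → 194.
Site L 650.49: bracket 462.97–659.64 → index 301–400; slope 99/196.67, offset 187.52.
AQI = 301 + 99/196.67·187.52 ≈ 395.39 ⇒ 395.
Site E: 370.86 lies in 237.72–391.68, so I_lo=101, I_hi=200, C_lo=237.72, C_hi=391.68.
(200−101)/(391.68−237.72) × (370.86−237.72) + 101 = 99/153.96 × 133.14 + 101 ≈ 186.61 → 187.
Site A: 524.80 lies in 462.97–659.64, so I_lo=301, I_hi=400, C_lo=462.97, C_hi=659.64.
(400−301)/(659.64−462.97) × (524.80−462.97) + 301 = 99/196.67 × 61.83 + 301 ≈ 332.12 → 332.
AQIs: Site F=194, Site L=395, Site E=187, Site A=332. Sum = 194 + 395 + 187 + 332 = 1108.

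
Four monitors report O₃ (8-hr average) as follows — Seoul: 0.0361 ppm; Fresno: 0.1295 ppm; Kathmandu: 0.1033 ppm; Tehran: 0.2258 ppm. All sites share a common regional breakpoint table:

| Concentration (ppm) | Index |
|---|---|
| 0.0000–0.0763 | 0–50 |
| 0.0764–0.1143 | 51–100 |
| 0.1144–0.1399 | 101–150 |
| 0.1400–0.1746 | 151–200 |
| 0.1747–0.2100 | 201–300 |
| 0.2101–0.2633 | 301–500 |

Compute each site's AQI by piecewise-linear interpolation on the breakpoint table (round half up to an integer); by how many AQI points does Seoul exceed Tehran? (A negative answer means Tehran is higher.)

Seoul: 0.0361 lies in 0.0000–0.0763, so I_lo=0, I_hi=50, C_lo=0.0000, C_hi=0.0763.
(50−0)/(0.0763−0.0000) × (0.0361−0.0000) + 0 = 50/0.0763 × 0.0361 + 0 ≈ 23.66 → 24.
Fresno: 0.1295 lies in 0.1144–0.1399, so I_lo=101, I_hi=150, C_lo=0.1144, C_hi=0.1399.
(150−101)/(0.1399−0.1144) × (0.1295−0.1144) + 101 = 49/0.0255 × 0.0151 + 101 ≈ 130.02 → 130.
Kathmandu: 0.1033 lies in 0.0764–0.1143, so I_lo=51, I_hi=100, C_lo=0.0764, C_hi=0.1143.
(100−51)/(0.1143−0.0764) × (0.1033−0.0764) + 51 = 49/0.0379 × 0.0269 + 51 ≈ 85.78 → 86.
Tehran 0.2258: bracket 0.2101–0.2633 → index 301–500; slope 199/0.0532, offset 0.0157.
AQI = 301 + 199/0.0532·0.0157 ≈ 359.73 ⇒ 360.
AQIs: Seoul=24, Fresno=130, Kathmandu=86, Tehran=360. Seoul (24) − Tehran (360) = -336.

-336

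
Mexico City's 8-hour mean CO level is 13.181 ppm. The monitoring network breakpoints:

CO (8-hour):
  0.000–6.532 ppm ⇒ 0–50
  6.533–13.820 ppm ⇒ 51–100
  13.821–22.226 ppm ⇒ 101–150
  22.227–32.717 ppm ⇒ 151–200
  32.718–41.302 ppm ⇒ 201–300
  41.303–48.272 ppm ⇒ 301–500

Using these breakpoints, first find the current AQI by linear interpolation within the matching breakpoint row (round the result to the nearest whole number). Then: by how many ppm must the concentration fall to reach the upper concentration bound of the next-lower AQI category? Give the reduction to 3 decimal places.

6.649

CO: row 6.533–13.820 (AQI 51–100). (100−51)·(13.181−6.533)/(13.820−6.533) + 51 = 49·6.648/7.287 + 51 ≈ 95.70 → 96.
Current AQI 96 is in the Moderate range (51–100). The next-lower category tops out at AQI 50, whose upper concentration bound is 6.532 ppm.
Reduction needed = 13.181 − 6.532 = 6.649 ppm.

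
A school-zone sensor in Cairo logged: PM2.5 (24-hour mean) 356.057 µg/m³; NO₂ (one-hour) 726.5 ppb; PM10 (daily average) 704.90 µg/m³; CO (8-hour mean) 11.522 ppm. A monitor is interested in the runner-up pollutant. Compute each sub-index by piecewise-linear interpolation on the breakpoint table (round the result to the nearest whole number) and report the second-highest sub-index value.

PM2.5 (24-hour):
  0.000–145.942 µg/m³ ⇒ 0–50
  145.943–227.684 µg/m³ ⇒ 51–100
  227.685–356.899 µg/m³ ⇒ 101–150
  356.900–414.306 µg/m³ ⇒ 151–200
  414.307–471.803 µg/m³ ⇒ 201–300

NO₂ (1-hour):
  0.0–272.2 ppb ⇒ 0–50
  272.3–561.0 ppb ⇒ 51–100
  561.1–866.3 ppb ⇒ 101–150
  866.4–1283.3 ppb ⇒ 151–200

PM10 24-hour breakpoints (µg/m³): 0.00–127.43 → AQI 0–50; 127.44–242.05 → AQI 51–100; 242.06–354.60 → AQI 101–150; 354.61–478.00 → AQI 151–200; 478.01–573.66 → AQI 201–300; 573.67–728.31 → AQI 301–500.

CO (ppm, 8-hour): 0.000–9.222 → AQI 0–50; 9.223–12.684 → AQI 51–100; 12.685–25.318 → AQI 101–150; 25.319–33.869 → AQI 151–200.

PM2.5 356.057: bracket 227.685–356.899 → index 101–150; slope 49/129.214, offset 128.372.
AQI = 101 + 49/129.214·128.372 ≈ 149.68 ⇒ 150.
NO₂: 726.5 lies in 561.1–866.3, so I_lo=101, I_hi=150, C_lo=561.1, C_hi=866.3.
(150−101)/(866.3−561.1) × (726.5−561.1) + 101 = 49/305.2 × 165.4 + 101 ≈ 127.56 → 128.
PM10: row 573.67–728.31 (AQI 301–500). (500−301)·(704.90−573.67)/(728.31−573.67) + 301 = 199·131.23/154.64 + 301 ≈ 469.87 → 470.
CO: row 9.223–12.684 (AQI 51–100). (100−51)·(11.522−9.223)/(12.684−9.223) + 51 = 49·2.299/3.461 + 51 ≈ 83.55 → 84.
Sub-indices: PM2.5→150, NO₂→128, PM10→470, CO→84. Ranked high→low: 470, 150, 128, 84. Second-highest sub-index = 150.

150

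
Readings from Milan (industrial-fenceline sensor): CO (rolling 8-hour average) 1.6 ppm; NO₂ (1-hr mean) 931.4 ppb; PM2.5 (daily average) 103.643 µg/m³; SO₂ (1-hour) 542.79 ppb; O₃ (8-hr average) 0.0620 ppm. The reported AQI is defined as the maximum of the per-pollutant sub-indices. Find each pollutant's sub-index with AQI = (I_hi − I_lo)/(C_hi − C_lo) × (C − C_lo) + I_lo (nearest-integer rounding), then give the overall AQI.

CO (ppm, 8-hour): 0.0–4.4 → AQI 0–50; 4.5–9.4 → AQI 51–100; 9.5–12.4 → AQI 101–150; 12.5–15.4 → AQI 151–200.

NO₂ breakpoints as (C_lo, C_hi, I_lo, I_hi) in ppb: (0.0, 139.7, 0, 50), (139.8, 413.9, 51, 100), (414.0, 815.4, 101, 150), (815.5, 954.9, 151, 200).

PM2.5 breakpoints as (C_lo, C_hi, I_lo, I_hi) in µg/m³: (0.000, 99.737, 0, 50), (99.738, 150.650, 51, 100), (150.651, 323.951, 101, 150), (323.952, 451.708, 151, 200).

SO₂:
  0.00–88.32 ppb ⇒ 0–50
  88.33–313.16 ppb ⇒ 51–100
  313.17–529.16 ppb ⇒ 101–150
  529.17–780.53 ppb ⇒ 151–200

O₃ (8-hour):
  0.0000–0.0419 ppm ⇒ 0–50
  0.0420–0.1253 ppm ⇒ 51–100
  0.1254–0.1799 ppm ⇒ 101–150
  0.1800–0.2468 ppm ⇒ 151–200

192

CO: 1.6 ∈ [0.0, 4.4] ↔ index [0, 50].
0 + (1.6−0.0)·(50−0)/(4.4−0.0) = 0 + 1.6·50/4.4 ≈ 18.18, so AQI = 18.
NO₂: 931.4 lies in 815.5–954.9, so I_lo=151, I_hi=200, C_lo=815.5, C_hi=954.9.
(200−151)/(954.9−815.5) × (931.4−815.5) + 151 = 49/139.4 × 115.9 + 151 ≈ 191.74 → 192.
PM2.5: 103.643 lies in 99.738–150.650, so I_lo=51, I_hi=100, C_lo=99.738, C_hi=150.650.
(100−51)/(150.650−99.738) × (103.643−99.738) + 51 = 49/50.912 × 3.905 + 51 ≈ 54.76 → 55.
SO₂: 542.79 ∈ [529.17, 780.53] ↔ index [151, 200].
151 + (542.79−529.17)·(200−151)/(780.53−529.17) = 151 + 13.62·49/251.36 ≈ 153.66, so AQI = 154.
O₃: row 0.0420–0.1253 (AQI 51–100). (100−51)·(0.0620−0.0420)/(0.1253−0.0420) + 51 = 49·0.0200/0.0833 + 51 ≈ 62.76 → 63.
Sub-indices: CO→18, NO₂→192, PM2.5→55, SO₂→154, O₃→63. Overall AQI = max = 192; dominant pollutant is NO₂.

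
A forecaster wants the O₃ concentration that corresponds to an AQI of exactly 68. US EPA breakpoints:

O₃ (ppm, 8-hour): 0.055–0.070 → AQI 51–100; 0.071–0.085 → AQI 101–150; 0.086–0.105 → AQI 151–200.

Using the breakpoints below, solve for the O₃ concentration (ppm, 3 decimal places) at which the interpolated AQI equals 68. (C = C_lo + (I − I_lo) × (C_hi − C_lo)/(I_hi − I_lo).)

0.060

AQI 68 lies in the 51–100 band, which corresponds to 0.055–0.070 ppm.
C = 0.055 + (68−51)×(0.070−0.055)/(100−51) = 0.055 + 17×0.015/49 ≈ 0.06020 ppm → 0.060 ppm to 3 dp.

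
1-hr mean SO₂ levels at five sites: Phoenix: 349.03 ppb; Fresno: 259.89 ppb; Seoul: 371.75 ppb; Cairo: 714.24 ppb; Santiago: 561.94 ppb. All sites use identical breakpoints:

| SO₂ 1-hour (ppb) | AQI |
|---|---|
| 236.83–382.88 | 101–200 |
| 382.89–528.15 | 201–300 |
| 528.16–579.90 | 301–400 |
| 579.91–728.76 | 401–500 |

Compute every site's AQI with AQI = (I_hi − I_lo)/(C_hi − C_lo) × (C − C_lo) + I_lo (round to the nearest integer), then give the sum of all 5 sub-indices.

Phoenix: row 236.83–382.88 (AQI 101–200). (200−101)·(349.03−236.83)/(382.88−236.83) + 101 = 99·112.20/146.05 + 101 ≈ 177.05 → 177.
Fresno 259.89: bracket 236.83–382.88 → index 101–200; slope 99/146.05, offset 23.06.
AQI = 101 + 99/146.05·23.06 ≈ 116.63 ⇒ 117.
Seoul: row 236.83–382.88 (AQI 101–200). (200−101)·(371.75−236.83)/(382.88−236.83) + 101 = 99·134.92/146.05 + 101 ≈ 192.46 → 192.
Cairo: 714.24 lies in 579.91–728.76, so I_lo=401, I_hi=500, C_lo=579.91, C_hi=728.76.
(500−401)/(728.76−579.91) × (714.24−579.91) + 401 = 99/148.85 × 134.33 + 401 ≈ 490.34 → 490.
Santiago: 561.94 ∈ [528.16, 579.90] ↔ index [301, 400].
301 + (561.94−528.16)·(400−301)/(579.90−528.16) = 301 + 33.78·99/51.74 ≈ 365.64, so AQI = 366.
AQIs: Phoenix=177, Fresno=117, Seoul=192, Cairo=490, Santiago=366. Sum = 177 + 117 + 192 + 490 + 366 = 1342.

1342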